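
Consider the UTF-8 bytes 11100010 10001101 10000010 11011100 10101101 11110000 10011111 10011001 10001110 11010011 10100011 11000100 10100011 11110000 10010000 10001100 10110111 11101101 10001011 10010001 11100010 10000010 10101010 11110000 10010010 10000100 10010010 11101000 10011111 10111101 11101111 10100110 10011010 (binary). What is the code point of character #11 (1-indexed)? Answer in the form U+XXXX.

Offset 0: leading byte 0xE2 = 11100010 → 3-byte char #1 = E2 8D 82.
Offset 3: leading byte 0xDC = 11011100 → 2-byte char #2 = DC AD.
Offset 5: leading byte 0xF0 = 11110000 → 4-byte char #3 = F0 9F 99 8E.
Offset 9: leading byte 0xD3 = 11010011 → 2-byte char #4 = D3 A3.
Offset 11: leading byte 0xC4 = 11000100 → 2-byte char #5 = C4 A3.
Offset 13: leading byte 0xF0 = 11110000 → 4-byte char #6 = F0 90 8C B7.
Offset 17: leading byte 0xED = 11101101 → 3-byte char #7 = ED 8B 91.
Offset 20: leading byte 0xE2 = 11100010 → 3-byte char #8 = E2 82 AA.
Offset 23: leading byte 0xF0 = 11110000 → 4-byte char #9 = F0 92 84 92.
Offset 27: leading byte 0xE8 = 11101000 → 3-byte char #10 = E8 9F BD.
Offset 30: leading byte 0xEF = 11101111 → 3-byte char #11 = EF A6 9A.
Leading byte 0xEF = 11101111 matches 1110xxxx → 3-byte sequence.
Byte 1: 0xEF = 11101111, payload 1111 (4 bits).
Byte 2: 0xA6 = 10100110 (10xxxxxx ✓), payload 100110.
Byte 3: 0x9A = 10011010 (10xxxxxx ✓), payload 011010.
Concatenate: 1111100110011010 = 0xF99A (16 bits → U+F99A).

U+F99A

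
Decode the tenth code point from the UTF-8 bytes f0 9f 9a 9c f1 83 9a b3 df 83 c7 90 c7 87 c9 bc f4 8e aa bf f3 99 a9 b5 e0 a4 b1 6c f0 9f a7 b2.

Offset 0: leading byte 0xF0 = 11110000 → 4-byte char #1 = F0 9F 9A 9C.
Offset 4: leading byte 0xF1 = 11110001 → 4-byte char #2 = F1 83 9A B3.
Offset 8: leading byte 0xDF = 11011111 → 2-byte char #3 = DF 83.
Offset 10: leading byte 0xC7 = 11000111 → 2-byte char #4 = C7 90.
Offset 12: leading byte 0xC7 = 11000111 → 2-byte char #5 = C7 87.
Offset 14: leading byte 0xC9 = 11001001 → 2-byte char #6 = C9 BC.
Offset 16: leading byte 0xF4 = 11110100 → 4-byte char #7 = F4 8E AA BF.
Offset 20: leading byte 0xF3 = 11110011 → 4-byte char #8 = F3 99 A9 B5.
Offset 24: leading byte 0xE0 = 11100000 → 3-byte char #9 = E0 A4 B1.
Offset 27: leading byte 0x6C = 01101100 → 1-byte char #10 = 6C.
Leading byte 0x6C = 01101100 matches 0xxxxxxx → 1-byte sequence.
Byte 1: 0x6C = 01101100, payload 1101100 (7 bits).
Concatenate: 1101100 = 0x6C (7 bits → U+006C).

U+006C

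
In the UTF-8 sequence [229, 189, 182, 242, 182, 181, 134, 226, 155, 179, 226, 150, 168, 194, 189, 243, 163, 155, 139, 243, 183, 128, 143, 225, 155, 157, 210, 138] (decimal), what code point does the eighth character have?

U+16DD

Offset 0: leading byte 0xE5 = 11100101 → 3-byte char #1 = E5 BD B6.
Offset 3: leading byte 0xF2 = 11110010 → 4-byte char #2 = F2 B6 B5 86.
Offset 7: leading byte 0xE2 = 11100010 → 3-byte char #3 = E2 9B B3.
Offset 10: leading byte 0xE2 = 11100010 → 3-byte char #4 = E2 96 A8.
Offset 13: leading byte 0xC2 = 11000010 → 2-byte char #5 = C2 BD.
Offset 15: leading byte 0xF3 = 11110011 → 4-byte char #6 = F3 A3 9B 8B.
Offset 19: leading byte 0xF3 = 11110011 → 4-byte char #7 = F3 B7 80 8F.
Offset 23: leading byte 0xE1 = 11100001 → 3-byte char #8 = E1 9B 9D.
Leading byte 0xE1 = 11100001 matches 1110xxxx → 3-byte sequence.
Byte 1: 0xE1 = 11100001, payload 0001 (4 bits).
Byte 2: 0x9B = 10011011 (10xxxxxx ✓), payload 011011.
Byte 3: 0x9D = 10011101 (10xxxxxx ✓), payload 011101.
Concatenate: 0001011011011101 = 0x16DD (16 bits → U+16DD).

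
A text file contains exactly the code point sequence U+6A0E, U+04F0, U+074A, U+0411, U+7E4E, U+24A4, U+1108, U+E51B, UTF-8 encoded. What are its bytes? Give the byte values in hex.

U+6A0E: 3-byte form → E6 A8 8E.
U+04F0: 2-byte form → D3 B0.
U+074A: 2-byte form → DD 8A.
U+0411: 2-byte form → D0 91.
U+7E4E: 3-byte form → E7 B9 8E.
U+24A4: 3-byte form → E2 92 A4.
U+1108: 3-byte form → E1 84 88.
U+E51B: 3-byte form → EE 94 9B.
Concatenated (21 bytes): E6 A8 8E D3 B0 DD 8A D0 91 E7 B9 8E E2 92 A4 E1 84 88 EE 94 9B.

E6 A8 8E D3 B0 DD 8A D0 91 E7 B9 8E E2 92 A4 E1 84 88 EE 94 9B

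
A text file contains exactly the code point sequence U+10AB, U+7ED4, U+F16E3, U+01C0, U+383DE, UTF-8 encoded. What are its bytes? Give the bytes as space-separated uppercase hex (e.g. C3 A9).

E1 82 AB E7 BB 94 F3 B1 9B A3 C7 80 F0 B8 8F 9E

U+10AB: 3-byte form → E1 82 AB.
U+7ED4: 3-byte form → E7 BB 94.
U+F16E3: 4-byte form → F3 B1 9B A3.
U+01C0: 2-byte form → C7 80.
U+383DE: 4-byte form → F0 B8 8F 9E.
Concatenated (16 bytes): E1 82 AB E7 BB 94 F3 B1 9B A3 C7 80 F0 B8 8F 9E.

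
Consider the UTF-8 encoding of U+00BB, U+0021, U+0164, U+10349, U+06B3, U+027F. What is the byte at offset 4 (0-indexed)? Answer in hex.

0xA4

U+00BB → 2-byte form C2 BB at offsets 0–1.
U+0021 → 1-byte form 21 at offsets 2–2.
U+0164 → 2-byte form C5 A4 at offsets 3–4.
Offset 4 falls in char 3's range; it's byte 2 of C5 A4 = 0xA4.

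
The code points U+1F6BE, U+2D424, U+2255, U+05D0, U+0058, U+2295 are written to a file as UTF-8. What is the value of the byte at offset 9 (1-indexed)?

1-indexed offset 9 is 0-indexed offset 8.
U+1F6BE → 4-byte form F0 9F 9A BE at offsets 0–3.
U+2D424 → 4-byte form F0 AD 90 A4 at offsets 4–7.
U+2255 → 3-byte form E2 89 95 at offsets 8–10.
Offset 8 falls in char 3's range; it's byte 1 of E2 89 95 = 0xE2.

0xE2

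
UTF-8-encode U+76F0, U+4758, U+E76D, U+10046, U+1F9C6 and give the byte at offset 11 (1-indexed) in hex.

1-indexed offset 11 is 0-indexed offset 10.
U+76F0 → 3-byte form E7 9B B0 at offsets 0–2.
U+4758 → 3-byte form E4 9D 98 at offsets 3–5.
U+E76D → 3-byte form EE 9D AD at offsets 6–8.
U+10046 → 4-byte form F0 90 81 86 at offsets 9–12.
Offset 10 falls in char 4's range; it's byte 2 of F0 90 81 86 = 0x90.

0x90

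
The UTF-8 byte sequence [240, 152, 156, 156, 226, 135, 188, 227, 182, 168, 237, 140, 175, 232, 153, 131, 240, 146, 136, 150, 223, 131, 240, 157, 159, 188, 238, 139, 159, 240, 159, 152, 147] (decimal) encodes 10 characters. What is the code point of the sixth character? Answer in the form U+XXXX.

U+12216

Offset 0: leading byte 0xF0 = 11110000 → 4-byte char #1 = F0 98 9C 9C.
Offset 4: leading byte 0xE2 = 11100010 → 3-byte char #2 = E2 87 BC.
Offset 7: leading byte 0xE3 = 11100011 → 3-byte char #3 = E3 B6 A8.
Offset 10: leading byte 0xED = 11101101 → 3-byte char #4 = ED 8C AF.
Offset 13: leading byte 0xE8 = 11101000 → 3-byte char #5 = E8 99 83.
Offset 16: leading byte 0xF0 = 11110000 → 4-byte char #6 = F0 92 88 96.
Leading byte 0xF0 = 11110000 matches 11110xxx → 4-byte sequence.
Byte 1: 0xF0 = 11110000, payload 000 (3 bits).
Byte 2: 0x92 = 10010010 (10xxxxxx ✓), payload 010010.
Byte 3: 0x88 = 10001000 (10xxxxxx ✓), payload 001000.
Byte 4: 0x96 = 10010110 (10xxxxxx ✓), payload 010110.
Concatenate: 000010010001000010110 = 0x12216 (21 bits → U+12216).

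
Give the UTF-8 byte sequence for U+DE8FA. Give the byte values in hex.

U+DE8FA = 0xDE8FA = 911610 decimal. In range U+10000–U+10FFFF → 4-byte form: 11110xxx 10xxxxxx 10xxxxxx 10xxxxxx.
Binary (21 bits): 011011110100011111010.
Split 3+6+6+6: 011 | 011110 | 100011 | 111010.
Byte 1: 11110011 = 0xF3.
Byte 2: 10011110 = 0x9E.
Byte 3: 10100011 = 0xA3.
Byte 4: 10111010 = 0xBA.

F3 9E A3 BA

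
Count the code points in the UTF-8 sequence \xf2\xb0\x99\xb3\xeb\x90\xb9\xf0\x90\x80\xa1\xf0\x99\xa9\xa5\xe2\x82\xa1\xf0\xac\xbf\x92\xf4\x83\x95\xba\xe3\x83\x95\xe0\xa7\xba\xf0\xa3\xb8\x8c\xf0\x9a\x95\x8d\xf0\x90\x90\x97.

12

Byte at offset 0: 0xF2 = 11110010 → 4-byte char (#1). Advance 4.
Byte at offset 4: 0xEB = 11101011 → 3-byte char (#2). Advance 3.
Byte at offset 7: 0xF0 = 11110000 → 4-byte char (#3). Advance 4.
Byte at offset 11: 0xF0 = 11110000 → 4-byte char (#4). Advance 4.
Byte at offset 15: 0xE2 = 11100010 → 3-byte char (#5). Advance 3.
Byte at offset 18: 0xF0 = 11110000 → 4-byte char (#6). Advance 4.
Byte at offset 22: 0xF4 = 11110100 → 4-byte char (#7). Advance 4.
Byte at offset 26: 0xE3 = 11100011 → 3-byte char (#8). Advance 3.
Byte at offset 29: 0xE0 = 11100000 → 3-byte char (#9). Advance 3.
Byte at offset 32: 0xF0 = 11110000 → 4-byte char (#10). Advance 4.
Byte at offset 36: 0xF0 = 11110000 → 4-byte char (#11). Advance 4.
Byte at offset 40: 0xF0 = 11110000 → 4-byte char (#12). Advance 4.
Reached end at offset 44 after 12 code points.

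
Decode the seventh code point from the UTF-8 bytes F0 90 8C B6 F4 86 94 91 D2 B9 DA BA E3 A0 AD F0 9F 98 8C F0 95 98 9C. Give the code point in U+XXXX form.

U+1561C

Offset 0: leading byte 0xF0 = 11110000 → 4-byte char #1 = F0 90 8C B6.
Offset 4: leading byte 0xF4 = 11110100 → 4-byte char #2 = F4 86 94 91.
Offset 8: leading byte 0xD2 = 11010010 → 2-byte char #3 = D2 B9.
Offset 10: leading byte 0xDA = 11011010 → 2-byte char #4 = DA BA.
Offset 12: leading byte 0xE3 = 11100011 → 3-byte char #5 = E3 A0 AD.
Offset 15: leading byte 0xF0 = 11110000 → 4-byte char #6 = F0 9F 98 8C.
Offset 19: leading byte 0xF0 = 11110000 → 4-byte char #7 = F0 95 98 9C.
Leading byte 0xF0 = 11110000 matches 11110xxx → 4-byte sequence.
Byte 1: 0xF0 = 11110000, payload 000 (3 bits).
Byte 2: 0x95 = 10010101 (10xxxxxx ✓), payload 010101.
Byte 3: 0x98 = 10011000 (10xxxxxx ✓), payload 011000.
Byte 4: 0x9C = 10011100 (10xxxxxx ✓), payload 011100.
Concatenate: 000010101011000011100 = 0x1561C (21 bits → U+1561C).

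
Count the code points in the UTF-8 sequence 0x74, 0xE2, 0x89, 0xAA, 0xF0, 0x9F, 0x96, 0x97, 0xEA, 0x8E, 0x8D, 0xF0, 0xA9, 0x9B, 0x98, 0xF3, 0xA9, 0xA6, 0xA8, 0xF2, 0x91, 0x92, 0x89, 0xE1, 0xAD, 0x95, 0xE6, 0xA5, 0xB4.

9

Byte at offset 0: 0x74 = 01110100 → 1-byte char (#1). Advance 1.
Byte at offset 1: 0xE2 = 11100010 → 3-byte char (#2). Advance 3.
Byte at offset 4: 0xF0 = 11110000 → 4-byte char (#3). Advance 4.
Byte at offset 8: 0xEA = 11101010 → 3-byte char (#4). Advance 3.
Byte at offset 11: 0xF0 = 11110000 → 4-byte char (#5). Advance 4.
Byte at offset 15: 0xF3 = 11110011 → 4-byte char (#6). Advance 4.
Byte at offset 19: 0xF2 = 11110010 → 4-byte char (#7). Advance 4.
Byte at offset 23: 0xE1 = 11100001 → 3-byte char (#8). Advance 3.
Byte at offset 26: 0xE6 = 11100110 → 3-byte char (#9). Advance 3.
Reached end at offset 29 after 9 code points.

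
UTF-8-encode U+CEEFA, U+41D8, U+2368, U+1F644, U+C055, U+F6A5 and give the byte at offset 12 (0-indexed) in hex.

0x99

U+CEEFA → 4-byte form F3 8E BB BA at offsets 0–3.
U+41D8 → 3-byte form E4 87 98 at offsets 4–6.
U+2368 → 3-byte form E2 8D A8 at offsets 7–9.
U+1F644 → 4-byte form F0 9F 99 84 at offsets 10–13.
Offset 12 falls in char 4's range; it's byte 3 of F0 9F 99 84 = 0x99.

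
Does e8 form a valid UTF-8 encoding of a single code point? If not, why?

invalid (sequence truncated)

Leading byte 0xE8 = 11101000 → 3-byte form, but only 1 byte is present.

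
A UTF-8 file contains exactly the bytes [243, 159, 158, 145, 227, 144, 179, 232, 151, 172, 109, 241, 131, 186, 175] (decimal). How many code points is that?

5

Byte at offset 0: 0xF3 = 11110011 → 4-byte char (#1). Advance 4.
Byte at offset 4: 0xE3 = 11100011 → 3-byte char (#2). Advance 3.
Byte at offset 7: 0xE8 = 11101000 → 3-byte char (#3). Advance 3.
Byte at offset 10: 0x6D = 01101101 → 1-byte char (#4). Advance 1.
Byte at offset 11: 0xF1 = 11110001 → 4-byte char (#5). Advance 4.
Reached end at offset 15 after 5 code points.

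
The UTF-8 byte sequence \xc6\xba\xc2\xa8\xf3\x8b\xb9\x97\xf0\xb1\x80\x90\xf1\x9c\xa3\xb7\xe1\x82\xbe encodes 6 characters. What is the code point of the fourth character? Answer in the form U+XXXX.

U+31010

Offset 0: leading byte 0xC6 = 11000110 → 2-byte char #1 = C6 BA.
Offset 2: leading byte 0xC2 = 11000010 → 2-byte char #2 = C2 A8.
Offset 4: leading byte 0xF3 = 11110011 → 4-byte char #3 = F3 8B B9 97.
Offset 8: leading byte 0xF0 = 11110000 → 4-byte char #4 = F0 B1 80 90.
Leading byte 0xF0 = 11110000 matches 11110xxx → 4-byte sequence.
Byte 1: 0xF0 = 11110000, payload 000 (3 bits).
Byte 2: 0xB1 = 10110001 (10xxxxxx ✓), payload 110001.
Byte 3: 0x80 = 10000000 (10xxxxxx ✓), payload 000000.
Byte 4: 0x90 = 10010000 (10xxxxxx ✓), payload 010000.
Concatenate: 000110001000000010000 = 0x31010 (21 bits → U+31010).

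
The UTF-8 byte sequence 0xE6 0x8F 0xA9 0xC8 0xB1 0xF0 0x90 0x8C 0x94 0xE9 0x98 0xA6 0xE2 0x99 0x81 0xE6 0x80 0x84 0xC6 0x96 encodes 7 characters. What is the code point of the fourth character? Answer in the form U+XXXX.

Offset 0: leading byte 0xE6 = 11100110 → 3-byte char #1 = E6 8F A9.
Offset 3: leading byte 0xC8 = 11001000 → 2-byte char #2 = C8 B1.
Offset 5: leading byte 0xF0 = 11110000 → 4-byte char #3 = F0 90 8C 94.
Offset 9: leading byte 0xE9 = 11101001 → 3-byte char #4 = E9 98 A6.
Leading byte 0xE9 = 11101001 matches 1110xxxx → 3-byte sequence.
Byte 1: 0xE9 = 11101001, payload 1001 (4 bits).
Byte 2: 0x98 = 10011000 (10xxxxxx ✓), payload 011000.
Byte 3: 0xA6 = 10100110 (10xxxxxx ✓), payload 100110.
Concatenate: 1001011000100110 = 0x9626 (16 bits → U+9626).

U+9626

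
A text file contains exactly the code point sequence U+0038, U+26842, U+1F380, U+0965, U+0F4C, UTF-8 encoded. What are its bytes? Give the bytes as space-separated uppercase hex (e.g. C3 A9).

38 F0 A6 A1 82 F0 9F 8E 80 E0 A5 A5 E0 BD 8C

U+0038: 1-byte form → 38.
U+26842: 4-byte form → F0 A6 A1 82.
U+1F380: 4-byte form → F0 9F 8E 80.
U+0965: 3-byte form → E0 A5 A5.
U+0F4C: 3-byte form → E0 BD 8C.
Concatenated (15 bytes): 38 F0 A6 A1 82 F0 9F 8E 80 E0 A5 A5 E0 BD 8C.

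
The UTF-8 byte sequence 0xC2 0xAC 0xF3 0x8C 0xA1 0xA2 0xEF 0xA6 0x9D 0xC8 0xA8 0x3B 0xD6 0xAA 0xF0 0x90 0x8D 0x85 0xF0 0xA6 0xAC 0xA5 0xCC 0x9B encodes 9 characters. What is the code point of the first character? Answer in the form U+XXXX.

U+00AC

Offset 0: leading byte 0xC2 = 11000010 → 2-byte char #1 = C2 AC.
Leading byte 0xC2 = 11000010 matches 110xxxxx → 2-byte sequence.
Byte 1: 0xC2 = 11000010, payload 00010 (5 bits).
Byte 2: 0xAC = 10101100 (10xxxxxx ✓), payload 101100.
Concatenate: 00010101100 = 0xAC (11 bits → U+00AC).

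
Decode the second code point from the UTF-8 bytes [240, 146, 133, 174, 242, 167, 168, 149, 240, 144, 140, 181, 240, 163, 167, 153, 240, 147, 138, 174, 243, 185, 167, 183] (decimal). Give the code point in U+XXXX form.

U+A7A15

Offset 0: leading byte 0xF0 = 11110000 → 4-byte char #1 = F0 92 85 AE.
Offset 4: leading byte 0xF2 = 11110010 → 4-byte char #2 = F2 A7 A8 95.
Leading byte 0xF2 = 11110010 matches 11110xxx → 4-byte sequence.
Byte 1: 0xF2 = 11110010, payload 010 (3 bits).
Byte 2: 0xA7 = 10100111 (10xxxxxx ✓), payload 100111.
Byte 3: 0xA8 = 10101000 (10xxxxxx ✓), payload 101000.
Byte 4: 0x95 = 10010101 (10xxxxxx ✓), payload 010101.
Concatenate: 010100111101000010101 = 0xA7A15 (21 bits → U+A7A15).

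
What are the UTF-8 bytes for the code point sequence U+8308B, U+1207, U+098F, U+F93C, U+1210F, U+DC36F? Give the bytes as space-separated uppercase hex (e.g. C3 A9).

U+8308B: 4-byte form → F2 83 82 8B.
U+1207: 3-byte form → E1 88 87.
U+098F: 3-byte form → E0 A6 8F.
U+F93C: 3-byte form → EF A4 BC.
U+1210F: 4-byte form → F0 92 84 8F.
U+DC36F: 4-byte form → F3 9C 8D AF.
Concatenated (21 bytes): F2 83 82 8B E1 88 87 E0 A6 8F EF A4 BC F0 92 84 8F F3 9C 8D AF.

F2 83 82 8B E1 88 87 E0 A6 8F EF A4 BC F0 92 84 8F F3 9C 8D AF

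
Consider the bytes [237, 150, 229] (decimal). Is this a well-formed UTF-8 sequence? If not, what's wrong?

Leading byte 0xED = 11101101 → 3-byte form.
Byte 3 is 0xE5 = 11100101, which is not 10xxxxxx — expected a continuation byte.

invalid (non-continuation byte where continuation expected)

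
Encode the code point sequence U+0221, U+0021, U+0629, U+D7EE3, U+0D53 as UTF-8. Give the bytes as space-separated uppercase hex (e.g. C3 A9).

C8 A1 21 D8 A9 F3 97 BB A3 E0 B5 93

U+0221: 2-byte form → C8 A1.
U+0021: 1-byte form → 21.
U+0629: 2-byte form → D8 A9.
U+D7EE3: 4-byte form → F3 97 BB A3.
U+0D53: 3-byte form → E0 B5 93.
Concatenated (12 bytes): C8 A1 21 D8 A9 F3 97 BB A3 E0 B5 93.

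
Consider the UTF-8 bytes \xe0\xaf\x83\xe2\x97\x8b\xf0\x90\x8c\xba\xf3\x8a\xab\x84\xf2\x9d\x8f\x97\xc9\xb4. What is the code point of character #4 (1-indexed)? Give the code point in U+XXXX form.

Offset 0: leading byte 0xE0 = 11100000 → 3-byte char #1 = E0 AF 83.
Offset 3: leading byte 0xE2 = 11100010 → 3-byte char #2 = E2 97 8B.
Offset 6: leading byte 0xF0 = 11110000 → 4-byte char #3 = F0 90 8C BA.
Offset 10: leading byte 0xF3 = 11110011 → 4-byte char #4 = F3 8A AB 84.
Leading byte 0xF3 = 11110011 matches 11110xxx → 4-byte sequence.
Byte 1: 0xF3 = 11110011, payload 011 (3 bits).
Byte 2: 0x8A = 10001010 (10xxxxxx ✓), payload 001010.
Byte 3: 0xAB = 10101011 (10xxxxxx ✓), payload 101011.
Byte 4: 0x84 = 10000100 (10xxxxxx ✓), payload 000100.
Concatenate: 011001010101011000100 = 0xCAAC4 (21 bits → U+CAAC4).

U+CAAC4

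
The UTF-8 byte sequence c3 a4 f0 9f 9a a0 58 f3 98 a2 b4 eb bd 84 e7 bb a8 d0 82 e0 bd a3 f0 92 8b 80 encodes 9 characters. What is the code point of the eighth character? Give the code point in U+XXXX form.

Offset 0: leading byte 0xC3 = 11000011 → 2-byte char #1 = C3 A4.
Offset 2: leading byte 0xF0 = 11110000 → 4-byte char #2 = F0 9F 9A A0.
Offset 6: leading byte 0x58 = 01011000 → 1-byte char #3 = 58.
Offset 7: leading byte 0xF3 = 11110011 → 4-byte char #4 = F3 98 A2 B4.
Offset 11: leading byte 0xEB = 11101011 → 3-byte char #5 = EB BD 84.
Offset 14: leading byte 0xE7 = 11100111 → 3-byte char #6 = E7 BB A8.
Offset 17: leading byte 0xD0 = 11010000 → 2-byte char #7 = D0 82.
Offset 19: leading byte 0xE0 = 11100000 → 3-byte char #8 = E0 BD A3.
Leading byte 0xE0 = 11100000 matches 1110xxxx → 3-byte sequence.
Byte 1: 0xE0 = 11100000, payload 0000 (4 bits).
Byte 2: 0xBD = 10111101 (10xxxxxx ✓), payload 111101.
Byte 3: 0xA3 = 10100011 (10xxxxxx ✓), payload 100011.
Concatenate: 0000111101100011 = 0xF63 (16 bits → U+0F63).

U+0F63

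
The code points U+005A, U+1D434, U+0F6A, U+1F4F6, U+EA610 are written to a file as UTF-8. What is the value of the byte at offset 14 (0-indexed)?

U+005A → 1-byte form 5A at offsets 0–0.
U+1D434 → 4-byte form F0 9D 90 B4 at offsets 1–4.
U+0F6A → 3-byte form E0 BD AA at offsets 5–7.
U+1F4F6 → 4-byte form F0 9F 93 B6 at offsets 8–11.
U+EA610 → 4-byte form F3 AA 98 90 at offsets 12–15.
Offset 14 falls in char 5's range; it's byte 3 of F3 AA 98 90 = 0x98.

0x98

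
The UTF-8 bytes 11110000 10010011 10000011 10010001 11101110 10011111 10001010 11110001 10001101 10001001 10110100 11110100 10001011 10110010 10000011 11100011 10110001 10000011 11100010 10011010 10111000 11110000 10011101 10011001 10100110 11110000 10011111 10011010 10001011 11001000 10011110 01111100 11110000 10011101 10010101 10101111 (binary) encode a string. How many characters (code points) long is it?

Byte at offset 0: 0xF0 = 11110000 → 4-byte char (#1). Advance 4.
Byte at offset 4: 0xEE = 11101110 → 3-byte char (#2). Advance 3.
Byte at offset 7: 0xF1 = 11110001 → 4-byte char (#3). Advance 4.
Byte at offset 11: 0xF4 = 11110100 → 4-byte char (#4). Advance 4.
Byte at offset 15: 0xE3 = 11100011 → 3-byte char (#5). Advance 3.
Byte at offset 18: 0xE2 = 11100010 → 3-byte char (#6). Advance 3.
Byte at offset 21: 0xF0 = 11110000 → 4-byte char (#7). Advance 4.
Byte at offset 25: 0xF0 = 11110000 → 4-byte char (#8). Advance 4.
Byte at offset 29: 0xC8 = 11001000 → 2-byte char (#9). Advance 2.
Byte at offset 31: 0x7C = 01111100 → 1-byte char (#10). Advance 1.
Byte at offset 32: 0xF0 = 11110000 → 4-byte char (#11). Advance 4.
Reached end at offset 36 after 11 code points.

11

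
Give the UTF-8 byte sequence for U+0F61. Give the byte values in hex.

U+0F61 = 0xF61 = 3937 decimal. In range U+0800–U+FFFF → 3-byte form: 1110xxxx 10xxxxxx 10xxxxxx.
Binary (16 bits): 0000111101100001.
Split 4+6+6: 0000 | 111101 | 100001.
Byte 1: 11100000 = 0xE0.
Byte 2: 10111101 = 0xBD.
Byte 3: 10100001 = 0xA1.

E0 BD A1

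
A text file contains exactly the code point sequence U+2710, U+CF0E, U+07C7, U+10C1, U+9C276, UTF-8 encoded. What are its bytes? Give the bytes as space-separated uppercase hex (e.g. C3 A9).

U+2710: 3-byte form → E2 9C 90.
U+CF0E: 3-byte form → EC BC 8E.
U+07C7: 2-byte form → DF 87.
U+10C1: 3-byte form → E1 83 81.
U+9C276: 4-byte form → F2 9C 89 B6.
Concatenated (15 bytes): E2 9C 90 EC BC 8E DF 87 E1 83 81 F2 9C 89 B6.

E2 9C 90 EC BC 8E DF 87 E1 83 81 F2 9C 89 B6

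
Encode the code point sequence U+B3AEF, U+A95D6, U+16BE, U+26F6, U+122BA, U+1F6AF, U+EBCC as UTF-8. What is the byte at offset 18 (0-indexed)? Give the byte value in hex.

U+B3AEF → 4-byte form F2 B3 AB AF at offsets 0–3.
U+A95D6 → 4-byte form F2 A9 97 96 at offsets 4–7.
U+16BE → 3-byte form E1 9A BE at offsets 8–10.
U+26F6 → 3-byte form E2 9B B6 at offsets 11–13.
U+122BA → 4-byte form F0 92 8A BA at offsets 14–17.
U+1F6AF → 4-byte form F0 9F 9A AF at offsets 18–21.
Offset 18 falls in char 6's range; it's byte 1 of F0 9F 9A AF = 0xF0.

0xF0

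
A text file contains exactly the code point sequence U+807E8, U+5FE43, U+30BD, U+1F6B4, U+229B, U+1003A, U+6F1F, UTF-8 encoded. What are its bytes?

U+807E8: 4-byte form → F2 80 9F A8.
U+5FE43: 4-byte form → F1 9F B9 83.
U+30BD: 3-byte form → E3 82 BD.
U+1F6B4: 4-byte form → F0 9F 9A B4.
U+229B: 3-byte form → E2 8A 9B.
U+1003A: 4-byte form → F0 90 80 BA.
U+6F1F: 3-byte form → E6 BC 9F.
Concatenated (25 bytes): F2 80 9F A8 F1 9F B9 83 E3 82 BD F0 9F 9A B4 E2 8A 9B F0 90 80 BA E6 BC 9F.

F2 80 9F A8 F1 9F B9 83 E3 82 BD F0 9F 9A B4 E2 8A 9B F0 90 80 BA E6 BC 9F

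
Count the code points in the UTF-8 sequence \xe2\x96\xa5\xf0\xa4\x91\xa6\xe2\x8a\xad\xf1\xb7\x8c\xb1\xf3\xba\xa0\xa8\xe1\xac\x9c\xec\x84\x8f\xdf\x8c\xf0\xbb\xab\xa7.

9

Byte at offset 0: 0xE2 = 11100010 → 3-byte char (#1). Advance 3.
Byte at offset 3: 0xF0 = 11110000 → 4-byte char (#2). Advance 4.
Byte at offset 7: 0xE2 = 11100010 → 3-byte char (#3). Advance 3.
Byte at offset 10: 0xF1 = 11110001 → 4-byte char (#4). Advance 4.
Byte at offset 14: 0xF3 = 11110011 → 4-byte char (#5). Advance 4.
Byte at offset 18: 0xE1 = 11100001 → 3-byte char (#6). Advance 3.
Byte at offset 21: 0xEC = 11101100 → 3-byte char (#7). Advance 3.
Byte at offset 24: 0xDF = 11011111 → 2-byte char (#8). Advance 2.
Byte at offset 26: 0xF0 = 11110000 → 4-byte char (#9). Advance 4.
Reached end at offset 30 after 9 code points.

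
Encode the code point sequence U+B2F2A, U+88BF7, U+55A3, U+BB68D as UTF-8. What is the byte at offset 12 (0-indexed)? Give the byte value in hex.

U+B2F2A → 4-byte form F2 B2 BC AA at offsets 0–3.
U+88BF7 → 4-byte form F2 88 AF B7 at offsets 4–7.
U+55A3 → 3-byte form E5 96 A3 at offsets 8–10.
U+BB68D → 4-byte form F2 BB 9A 8D at offsets 11–14.
Offset 12 falls in char 4's range; it's byte 2 of F2 BB 9A 8D = 0xBB.

0xBB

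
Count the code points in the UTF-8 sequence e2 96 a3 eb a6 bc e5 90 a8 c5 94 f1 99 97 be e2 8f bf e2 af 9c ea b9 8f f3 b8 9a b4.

9

Byte at offset 0: 0xE2 = 11100010 → 3-byte char (#1). Advance 3.
Byte at offset 3: 0xEB = 11101011 → 3-byte char (#2). Advance 3.
Byte at offset 6: 0xE5 = 11100101 → 3-byte char (#3). Advance 3.
Byte at offset 9: 0xC5 = 11000101 → 2-byte char (#4). Advance 2.
Byte at offset 11: 0xF1 = 11110001 → 4-byte char (#5). Advance 4.
Byte at offset 15: 0xE2 = 11100010 → 3-byte char (#6). Advance 3.
Byte at offset 18: 0xE2 = 11100010 → 3-byte char (#7). Advance 3.
Byte at offset 21: 0xEA = 11101010 → 3-byte char (#8). Advance 3.
Byte at offset 24: 0xF3 = 11110011 → 4-byte char (#9). Advance 4.
Reached end at offset 28 after 9 code points.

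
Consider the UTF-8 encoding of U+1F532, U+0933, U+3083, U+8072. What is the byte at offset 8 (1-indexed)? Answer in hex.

1-indexed offset 8 is 0-indexed offset 7.
U+1F532 → 4-byte form F0 9F 94 B2 at offsets 0–3.
U+0933 → 3-byte form E0 A4 B3 at offsets 4–6.
U+3083 → 3-byte form E3 82 83 at offsets 7–9.
Offset 7 falls in char 3's range; it's byte 1 of E3 82 83 = 0xE3.

0xE3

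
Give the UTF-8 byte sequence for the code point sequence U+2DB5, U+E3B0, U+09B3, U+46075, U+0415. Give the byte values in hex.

U+2DB5: 3-byte form → E2 B6 B5.
U+E3B0: 3-byte form → EE 8E B0.
U+09B3: 3-byte form → E0 A6 B3.
U+46075: 4-byte form → F1 86 81 B5.
U+0415: 2-byte form → D0 95.
Concatenated (15 bytes): E2 B6 B5 EE 8E B0 E0 A6 B3 F1 86 81 B5 D0 95.

E2 B6 B5 EE 8E B0 E0 A6 B3 F1 86 81 B5 D0 95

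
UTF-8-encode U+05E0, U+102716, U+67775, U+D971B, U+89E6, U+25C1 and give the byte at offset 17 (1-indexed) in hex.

1-indexed offset 17 is 0-indexed offset 16.
U+05E0 → 2-byte form D7 A0 at offsets 0–1.
U+102716 → 4-byte form F4 82 9C 96 at offsets 2–5.
U+67775 → 4-byte form F1 A7 9D B5 at offsets 6–9.
U+D971B → 4-byte form F3 99 9C 9B at offsets 10–13.
U+89E6 → 3-byte form E8 A7 A6 at offsets 14–16.
Offset 16 falls in char 5's range; it's byte 3 of E8 A7 A6 = 0xA6.

0xA6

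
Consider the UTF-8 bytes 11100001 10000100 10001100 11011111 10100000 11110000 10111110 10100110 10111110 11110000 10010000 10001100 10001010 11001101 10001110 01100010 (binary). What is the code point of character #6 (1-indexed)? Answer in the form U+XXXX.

Offset 0: leading byte 0xE1 = 11100001 → 3-byte char #1 = E1 84 8C.
Offset 3: leading byte 0xDF = 11011111 → 2-byte char #2 = DF A0.
Offset 5: leading byte 0xF0 = 11110000 → 4-byte char #3 = F0 BE A6 BE.
Offset 9: leading byte 0xF0 = 11110000 → 4-byte char #4 = F0 90 8C 8A.
Offset 13: leading byte 0xCD = 11001101 → 2-byte char #5 = CD 8E.
Offset 15: leading byte 0x62 = 01100010 → 1-byte char #6 = 62.
Leading byte 0x62 = 01100010 matches 0xxxxxxx → 1-byte sequence.
Byte 1: 0x62 = 01100010, payload 1100010 (7 bits).
Concatenate: 1100010 = 0x62 (7 bits → U+0062).

U+0062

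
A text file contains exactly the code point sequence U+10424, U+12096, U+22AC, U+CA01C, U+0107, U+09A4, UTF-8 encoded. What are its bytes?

U+10424: 4-byte form → F0 90 90 A4.
U+12096: 4-byte form → F0 92 82 96.
U+22AC: 3-byte form → E2 8A AC.
U+CA01C: 4-byte form → F3 8A 80 9C.
U+0107: 2-byte form → C4 87.
U+09A4: 3-byte form → E0 A6 A4.
Concatenated (20 bytes): F0 90 90 A4 F0 92 82 96 E2 8A AC F3 8A 80 9C C4 87 E0 A6 A4.

F0 90 90 A4 F0 92 82 96 E2 8A AC F3 8A 80 9C C4 87 E0 A6 A4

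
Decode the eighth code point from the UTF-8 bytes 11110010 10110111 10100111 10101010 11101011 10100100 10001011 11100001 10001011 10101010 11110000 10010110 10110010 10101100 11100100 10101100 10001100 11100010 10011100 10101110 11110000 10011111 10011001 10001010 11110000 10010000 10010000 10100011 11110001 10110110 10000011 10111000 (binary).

Offset 0: leading byte 0xF2 = 11110010 → 4-byte char #1 = F2 B7 A7 AA.
Offset 4: leading byte 0xEB = 11101011 → 3-byte char #2 = EB A4 8B.
Offset 7: leading byte 0xE1 = 11100001 → 3-byte char #3 = E1 8B AA.
Offset 10: leading byte 0xF0 = 11110000 → 4-byte char #4 = F0 96 B2 AC.
Offset 14: leading byte 0xE4 = 11100100 → 3-byte char #5 = E4 AC 8C.
Offset 17: leading byte 0xE2 = 11100010 → 3-byte char #6 = E2 9C AE.
Offset 20: leading byte 0xF0 = 11110000 → 4-byte char #7 = F0 9F 99 8A.
Offset 24: leading byte 0xF0 = 11110000 → 4-byte char #8 = F0 90 90 A3.
Leading byte 0xF0 = 11110000 matches 11110xxx → 4-byte sequence.
Byte 1: 0xF0 = 11110000, payload 000 (3 bits).
Byte 2: 0x90 = 10010000 (10xxxxxx ✓), payload 010000.
Byte 3: 0x90 = 10010000 (10xxxxxx ✓), payload 010000.
Byte 4: 0xA3 = 10100011 (10xxxxxx ✓), payload 100011.
Concatenate: 000010000010000100011 = 0x10423 (21 bits → U+10423).

U+10423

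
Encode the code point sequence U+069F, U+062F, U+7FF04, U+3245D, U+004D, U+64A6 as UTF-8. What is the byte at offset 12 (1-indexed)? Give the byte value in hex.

1-indexed offset 12 is 0-indexed offset 11.
U+069F → 2-byte form DA 9F at offsets 0–1.
U+062F → 2-byte form D8 AF at offsets 2–3.
U+7FF04 → 4-byte form F1 BF BC 84 at offsets 4–7.
U+3245D → 4-byte form F0 B2 91 9D at offsets 8–11.
Offset 11 falls in char 4's range; it's byte 4 of F0 B2 91 9D = 0x9D.

0x9D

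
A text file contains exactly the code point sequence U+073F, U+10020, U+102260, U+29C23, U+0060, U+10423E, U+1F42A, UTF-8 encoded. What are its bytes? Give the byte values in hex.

U+073F: 2-byte form → DC BF.
U+10020: 4-byte form → F0 90 80 A0.
U+102260: 4-byte form → F4 82 89 A0.
U+29C23: 4-byte form → F0 A9 B0 A3.
U+0060: 1-byte form → 60.
U+10423E: 4-byte form → F4 84 88 BE.
U+1F42A: 4-byte form → F0 9F 90 AA.
Concatenated (23 bytes): DC BF F0 90 80 A0 F4 82 89 A0 F0 A9 B0 A3 60 F4 84 88 BE F0 9F 90 AA.

DC BF F0 90 80 A0 F4 82 89 A0 F0 A9 B0 A3 60 F4 84 88 BE F0 9F 90 AA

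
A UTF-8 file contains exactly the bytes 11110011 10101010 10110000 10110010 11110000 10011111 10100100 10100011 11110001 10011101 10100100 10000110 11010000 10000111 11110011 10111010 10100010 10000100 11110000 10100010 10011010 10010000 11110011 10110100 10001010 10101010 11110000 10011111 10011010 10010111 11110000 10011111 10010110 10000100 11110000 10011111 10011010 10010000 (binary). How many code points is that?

10

Byte at offset 0: 0xF3 = 11110011 → 4-byte char (#1). Advance 4.
Byte at offset 4: 0xF0 = 11110000 → 4-byte char (#2). Advance 4.
Byte at offset 8: 0xF1 = 11110001 → 4-byte char (#3). Advance 4.
Byte at offset 12: 0xD0 = 11010000 → 2-byte char (#4). Advance 2.
Byte at offset 14: 0xF3 = 11110011 → 4-byte char (#5). Advance 4.
Byte at offset 18: 0xF0 = 11110000 → 4-byte char (#6). Advance 4.
Byte at offset 22: 0xF3 = 11110011 → 4-byte char (#7). Advance 4.
Byte at offset 26: 0xF0 = 11110000 → 4-byte char (#8). Advance 4.
Byte at offset 30: 0xF0 = 11110000 → 4-byte char (#9). Advance 4.
Byte at offset 34: 0xF0 = 11110000 → 4-byte char (#10). Advance 4.
Reached end at offset 38 after 10 code points.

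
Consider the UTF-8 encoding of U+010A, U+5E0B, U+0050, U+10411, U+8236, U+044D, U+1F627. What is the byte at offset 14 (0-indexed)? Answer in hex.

U+010A → 2-byte form C4 8A at offsets 0–1.
U+5E0B → 3-byte form E5 B8 8B at offsets 2–4.
U+0050 → 1-byte form 50 at offsets 5–5.
U+10411 → 4-byte form F0 90 90 91 at offsets 6–9.
U+8236 → 3-byte form E8 88 B6 at offsets 10–12.
U+044D → 2-byte form D1 8D at offsets 13–14.
Offset 14 falls in char 6's range; it's byte 2 of D1 8D = 0x8D.

0x8D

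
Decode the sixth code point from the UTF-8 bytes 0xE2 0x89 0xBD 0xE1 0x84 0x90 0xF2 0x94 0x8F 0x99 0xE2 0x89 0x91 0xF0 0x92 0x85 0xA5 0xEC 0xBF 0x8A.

U+CFCA

Offset 0: leading byte 0xE2 = 11100010 → 3-byte char #1 = E2 89 BD.
Offset 3: leading byte 0xE1 = 11100001 → 3-byte char #2 = E1 84 90.
Offset 6: leading byte 0xF2 = 11110010 → 4-byte char #3 = F2 94 8F 99.
Offset 10: leading byte 0xE2 = 11100010 → 3-byte char #4 = E2 89 91.
Offset 13: leading byte 0xF0 = 11110000 → 4-byte char #5 = F0 92 85 A5.
Offset 17: leading byte 0xEC = 11101100 → 3-byte char #6 = EC BF 8A.
Leading byte 0xEC = 11101100 matches 1110xxxx → 3-byte sequence.
Byte 1: 0xEC = 11101100, payload 1100 (4 bits).
Byte 2: 0xBF = 10111111 (10xxxxxx ✓), payload 111111.
Byte 3: 0x8A = 10001010 (10xxxxxx ✓), payload 001010.
Concatenate: 1100111111001010 = 0xCFCA (16 bits → U+CFCA).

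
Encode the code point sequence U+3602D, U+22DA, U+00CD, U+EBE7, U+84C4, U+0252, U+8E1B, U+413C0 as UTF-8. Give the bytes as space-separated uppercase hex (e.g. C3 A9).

F0 B6 80 AD E2 8B 9A C3 8D EE AF A7 E8 93 84 C9 92 E8 B8 9B F1 81 8F 80

U+3602D: 4-byte form → F0 B6 80 AD.
U+22DA: 3-byte form → E2 8B 9A.
U+00CD: 2-byte form → C3 8D.
U+EBE7: 3-byte form → EE AF A7.
U+84C4: 3-byte form → E8 93 84.
U+0252: 2-byte form → C9 92.
U+8E1B: 3-byte form → E8 B8 9B.
U+413C0: 4-byte form → F1 81 8F 80.
Concatenated (24 bytes): F0 B6 80 AD E2 8B 9A C3 8D EE AF A7 E8 93 84 C9 92 E8 B8 9B F1 81 8F 80.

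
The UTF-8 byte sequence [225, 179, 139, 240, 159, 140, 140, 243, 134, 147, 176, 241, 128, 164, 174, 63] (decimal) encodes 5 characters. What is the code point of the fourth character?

U+4092E

Offset 0: leading byte 0xE1 = 11100001 → 3-byte char #1 = E1 B3 8B.
Offset 3: leading byte 0xF0 = 11110000 → 4-byte char #2 = F0 9F 8C 8C.
Offset 7: leading byte 0xF3 = 11110011 → 4-byte char #3 = F3 86 93 B0.
Offset 11: leading byte 0xF1 = 11110001 → 4-byte char #4 = F1 80 A4 AE.
Leading byte 0xF1 = 11110001 matches 11110xxx → 4-byte sequence.
Byte 1: 0xF1 = 11110001, payload 001 (3 bits).
Byte 2: 0x80 = 10000000 (10xxxxxx ✓), payload 000000.
Byte 3: 0xA4 = 10100100 (10xxxxxx ✓), payload 100100.
Byte 4: 0xAE = 10101110 (10xxxxxx ✓), payload 101110.
Concatenate: 001000000100100101110 = 0x4092E (21 bits → U+4092E).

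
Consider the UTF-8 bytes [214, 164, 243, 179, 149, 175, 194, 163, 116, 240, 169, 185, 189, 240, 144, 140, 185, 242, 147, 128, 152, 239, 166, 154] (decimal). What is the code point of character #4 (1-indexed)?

Offset 0: leading byte 0xD6 = 11010110 → 2-byte char #1 = D6 A4.
Offset 2: leading byte 0xF3 = 11110011 → 4-byte char #2 = F3 B3 95 AF.
Offset 6: leading byte 0xC2 = 11000010 → 2-byte char #3 = C2 A3.
Offset 8: leading byte 0x74 = 01110100 → 1-byte char #4 = 74.
Leading byte 0x74 = 01110100 matches 0xxxxxxx → 1-byte sequence.
Byte 1: 0x74 = 01110100, payload 1110100 (7 bits).
Concatenate: 1110100 = 0x74 (7 bits → U+0074).

U+0074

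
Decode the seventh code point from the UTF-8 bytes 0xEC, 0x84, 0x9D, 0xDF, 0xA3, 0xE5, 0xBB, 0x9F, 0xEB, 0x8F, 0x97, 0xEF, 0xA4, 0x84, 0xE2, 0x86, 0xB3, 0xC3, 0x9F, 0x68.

U+00DF

Offset 0: leading byte 0xEC = 11101100 → 3-byte char #1 = EC 84 9D.
Offset 3: leading byte 0xDF = 11011111 → 2-byte char #2 = DF A3.
Offset 5: leading byte 0xE5 = 11100101 → 3-byte char #3 = E5 BB 9F.
Offset 8: leading byte 0xEB = 11101011 → 3-byte char #4 = EB 8F 97.
Offset 11: leading byte 0xEF = 11101111 → 3-byte char #5 = EF A4 84.
Offset 14: leading byte 0xE2 = 11100010 → 3-byte char #6 = E2 86 B3.
Offset 17: leading byte 0xC3 = 11000011 → 2-byte char #7 = C3 9F.
Leading byte 0xC3 = 11000011 matches 110xxxxx → 2-byte sequence.
Byte 1: 0xC3 = 11000011, payload 00011 (5 bits).
Byte 2: 0x9F = 10011111 (10xxxxxx ✓), payload 011111.
Concatenate: 00011011111 = 0xDF (11 bits → U+00DF).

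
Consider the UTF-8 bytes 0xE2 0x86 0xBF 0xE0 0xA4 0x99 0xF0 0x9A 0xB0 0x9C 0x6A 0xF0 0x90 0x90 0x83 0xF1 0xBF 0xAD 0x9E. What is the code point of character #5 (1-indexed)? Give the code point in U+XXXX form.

Offset 0: leading byte 0xE2 = 11100010 → 3-byte char #1 = E2 86 BF.
Offset 3: leading byte 0xE0 = 11100000 → 3-byte char #2 = E0 A4 99.
Offset 6: leading byte 0xF0 = 11110000 → 4-byte char #3 = F0 9A B0 9C.
Offset 10: leading byte 0x6A = 01101010 → 1-byte char #4 = 6A.
Offset 11: leading byte 0xF0 = 11110000 → 4-byte char #5 = F0 90 90 83.
Leading byte 0xF0 = 11110000 matches 11110xxx → 4-byte sequence.
Byte 1: 0xF0 = 11110000, payload 000 (3 bits).
Byte 2: 0x90 = 10010000 (10xxxxxx ✓), payload 010000.
Byte 3: 0x90 = 10010000 (10xxxxxx ✓), payload 010000.
Byte 4: 0x83 = 10000011 (10xxxxxx ✓), payload 000011.
Concatenate: 000010000010000000011 = 0x10403 (21 bits → U+10403).

U+10403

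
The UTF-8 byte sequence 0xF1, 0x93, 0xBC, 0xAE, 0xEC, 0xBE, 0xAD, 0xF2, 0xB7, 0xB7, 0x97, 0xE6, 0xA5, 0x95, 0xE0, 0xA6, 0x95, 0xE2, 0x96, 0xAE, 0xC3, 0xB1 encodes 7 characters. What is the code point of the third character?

U+B7DD7

Offset 0: leading byte 0xF1 = 11110001 → 4-byte char #1 = F1 93 BC AE.
Offset 4: leading byte 0xEC = 11101100 → 3-byte char #2 = EC BE AD.
Offset 7: leading byte 0xF2 = 11110010 → 4-byte char #3 = F2 B7 B7 97.
Leading byte 0xF2 = 11110010 matches 11110xxx → 4-byte sequence.
Byte 1: 0xF2 = 11110010, payload 010 (3 bits).
Byte 2: 0xB7 = 10110111 (10xxxxxx ✓), payload 110111.
Byte 3: 0xB7 = 10110111 (10xxxxxx ✓), payload 110111.
Byte 4: 0x97 = 10010111 (10xxxxxx ✓), payload 010111.
Concatenate: 010110111110111010111 = 0xB7DD7 (21 bits → U+B7DD7).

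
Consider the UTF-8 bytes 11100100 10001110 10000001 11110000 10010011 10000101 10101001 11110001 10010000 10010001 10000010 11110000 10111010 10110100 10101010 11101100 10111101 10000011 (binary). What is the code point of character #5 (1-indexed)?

Offset 0: leading byte 0xE4 = 11100100 → 3-byte char #1 = E4 8E 81.
Offset 3: leading byte 0xF0 = 11110000 → 4-byte char #2 = F0 93 85 A9.
Offset 7: leading byte 0xF1 = 11110001 → 4-byte char #3 = F1 90 91 82.
Offset 11: leading byte 0xF0 = 11110000 → 4-byte char #4 = F0 BA B4 AA.
Offset 15: leading byte 0xEC = 11101100 → 3-byte char #5 = EC BD 83.
Leading byte 0xEC = 11101100 matches 1110xxxx → 3-byte sequence.
Byte 1: 0xEC = 11101100, payload 1100 (4 bits).
Byte 2: 0xBD = 10111101 (10xxxxxx ✓), payload 111101.
Byte 3: 0x83 = 10000011 (10xxxxxx ✓), payload 000011.
Concatenate: 1100111101000011 = 0xCF43 (16 bits → U+CF43).

U+CF43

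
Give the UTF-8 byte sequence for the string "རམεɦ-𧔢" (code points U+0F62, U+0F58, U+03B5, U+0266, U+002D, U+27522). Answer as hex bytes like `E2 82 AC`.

E0 BD A2 E0 BD 98 CE B5 C9 A6 2D F0 A7 94 A2

U+0F62: 3-byte form → E0 BD A2.
U+0F58: 3-byte form → E0 BD 98.
U+03B5: 2-byte form → CE B5.
U+0266: 2-byte form → C9 A6.
U+002D: 1-byte form → 2D.
U+27522: 4-byte form → F0 A7 94 A2.
Concatenated (15 bytes): E0 BD A2 E0 BD 98 CE B5 C9 A6 2D F0 A7 94 A2.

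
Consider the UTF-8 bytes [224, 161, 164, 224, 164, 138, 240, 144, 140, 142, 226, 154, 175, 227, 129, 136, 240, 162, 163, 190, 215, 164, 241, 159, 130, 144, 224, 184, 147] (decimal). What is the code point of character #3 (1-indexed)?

U+1030E

Offset 0: leading byte 0xE0 = 11100000 → 3-byte char #1 = E0 A1 A4.
Offset 3: leading byte 0xE0 = 11100000 → 3-byte char #2 = E0 A4 8A.
Offset 6: leading byte 0xF0 = 11110000 → 4-byte char #3 = F0 90 8C 8E.
Leading byte 0xF0 = 11110000 matches 11110xxx → 4-byte sequence.
Byte 1: 0xF0 = 11110000, payload 000 (3 bits).
Byte 2: 0x90 = 10010000 (10xxxxxx ✓), payload 010000.
Byte 3: 0x8C = 10001100 (10xxxxxx ✓), payload 001100.
Byte 4: 0x8E = 10001110 (10xxxxxx ✓), payload 001110.
Concatenate: 000010000001100001110 = 0x1030E (21 bits → U+1030E).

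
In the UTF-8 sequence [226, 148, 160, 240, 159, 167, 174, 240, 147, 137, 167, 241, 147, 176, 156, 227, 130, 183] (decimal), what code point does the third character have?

U+13267

Offset 0: leading byte 0xE2 = 11100010 → 3-byte char #1 = E2 94 A0.
Offset 3: leading byte 0xF0 = 11110000 → 4-byte char #2 = F0 9F A7 AE.
Offset 7: leading byte 0xF0 = 11110000 → 4-byte char #3 = F0 93 89 A7.
Leading byte 0xF0 = 11110000 matches 11110xxx → 4-byte sequence.
Byte 1: 0xF0 = 11110000, payload 000 (3 bits).
Byte 2: 0x93 = 10010011 (10xxxxxx ✓), payload 010011.
Byte 3: 0x89 = 10001001 (10xxxxxx ✓), payload 001001.
Byte 4: 0xA7 = 10100111 (10xxxxxx ✓), payload 100111.
Concatenate: 000010011001001100111 = 0x13267 (21 bits → U+13267).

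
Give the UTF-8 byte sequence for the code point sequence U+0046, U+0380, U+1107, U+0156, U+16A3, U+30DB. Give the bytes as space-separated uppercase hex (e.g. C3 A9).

46 CE 80 E1 84 87 C5 96 E1 9A A3 E3 83 9B

U+0046: 1-byte form → 46.
U+0380: 2-byte form → CE 80.
U+1107: 3-byte form → E1 84 87.
U+0156: 2-byte form → C5 96.
U+16A3: 3-byte form → E1 9A A3.
U+30DB: 3-byte form → E3 83 9B.
Concatenated (14 bytes): 46 CE 80 E1 84 87 C5 96 E1 9A A3 E3 83 9B.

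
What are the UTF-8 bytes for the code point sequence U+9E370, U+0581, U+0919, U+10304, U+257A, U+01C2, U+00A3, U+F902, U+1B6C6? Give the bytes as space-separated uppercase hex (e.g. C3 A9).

F2 9E 8D B0 D6 81 E0 A4 99 F0 90 8C 84 E2 95 BA C7 82 C2 A3 EF A4 82 F0 9B 9B 86

U+9E370: 4-byte form → F2 9E 8D B0.
U+0581: 2-byte form → D6 81.
U+0919: 3-byte form → E0 A4 99.
U+10304: 4-byte form → F0 90 8C 84.
U+257A: 3-byte form → E2 95 BA.
U+01C2: 2-byte form → C7 82.
U+00A3: 2-byte form → C2 A3.
U+F902: 3-byte form → EF A4 82.
U+1B6C6: 4-byte form → F0 9B 9B 86.
Concatenated (27 bytes): F2 9E 8D B0 D6 81 E0 A4 99 F0 90 8C 84 E2 95 BA C7 82 C2 A3 EF A4 82 F0 9B 9B 86.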